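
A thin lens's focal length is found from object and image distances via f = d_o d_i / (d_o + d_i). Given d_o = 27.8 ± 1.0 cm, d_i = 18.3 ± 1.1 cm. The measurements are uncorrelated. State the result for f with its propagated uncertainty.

11.0 ± 0.430 cm

∂f/∂d_o = (d_i/(d_o+d_i))² = 0.158;  ∂f/∂d_i = (d_o/(d_o+d_i))² = 0.364
δf = √((∂f/∂d_o · δd_o)² + (∂f/∂d_i · δd_i)²) = √(0.0248 + 0.160) = 0.430 cm
f = 11.0 cm.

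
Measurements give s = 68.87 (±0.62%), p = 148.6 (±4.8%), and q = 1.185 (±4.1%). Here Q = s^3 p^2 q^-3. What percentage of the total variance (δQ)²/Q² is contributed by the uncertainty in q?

61.3%

(δQ/Q)² = (3·δs/s)² + (2·δp/p)² + (-3·δq/q)²
  s term: (3×0.00620)² = 0.000346
  p term: (2×0.0480)² = 0.00922
  q term: (-3×0.0410)² = 0.0151
Total = 0.0247. Share from q = 0.0151/0.0247 = 0.613.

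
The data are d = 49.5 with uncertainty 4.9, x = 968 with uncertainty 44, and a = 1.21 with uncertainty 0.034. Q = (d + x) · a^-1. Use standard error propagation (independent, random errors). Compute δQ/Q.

Let u = d + x = 1020. δu = √(δd² + δx²) = √(24.0 + 1940) = 44.3, so δu/u = 0.0435.
Q is then a monomial in u, a:
δQ/Q = √((δu/u)² + (-1·δa/a)²) = √(0.00189 + 0.000790) = 0.0518

0.0518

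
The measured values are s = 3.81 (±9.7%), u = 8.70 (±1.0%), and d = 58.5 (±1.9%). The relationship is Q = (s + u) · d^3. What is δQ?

Let w = s + u = 12.5. δw = √(δs² + δu²) = √(0.137 + 0.00757) = 0.380, so δw/w = 0.0303.
Q is then a monomial in w, d:
δQ/Q = √((δw/w)² + (3·δd/d)²) = √(0.000921 + 0.00325) = 0.0646
Q = 2.5e+06, so δQ = 0.0646 × 2.5e+06 = 1.62e+05.

1.62e+05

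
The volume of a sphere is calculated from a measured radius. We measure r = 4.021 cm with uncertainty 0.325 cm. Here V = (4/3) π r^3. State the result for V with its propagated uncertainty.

272.3 ± 66.0 cm^3

Since V is a product/quotient, work with relative uncertainties:
  (3·δr/r)² = (3×0.0808)² = 0.0588
δV/V = √(0.0588) = 0.242
V = 272.3 cm^3, so δV = 0.242 × 272.3 = 66.0 cm^3.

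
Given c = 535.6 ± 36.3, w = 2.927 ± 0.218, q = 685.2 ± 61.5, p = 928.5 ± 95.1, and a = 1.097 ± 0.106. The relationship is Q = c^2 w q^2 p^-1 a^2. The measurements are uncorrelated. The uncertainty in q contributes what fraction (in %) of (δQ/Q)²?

(δQ/Q)² = (2·δc/c)² + (1·δw/w)² + (2·δq/q)² + (-1·δp/p)² + (2·δa/a)²
  c term: (2×0.0678)² = 0.0184
  w term: (1×0.0745)² = 0.00555
  q term: (2×0.0898)² = 0.0322
  p term: (-1×0.102)² = 0.0105
  a term: (2×0.0966)² = 0.0373
Total = 0.104. Share from q = 0.0322/0.104 = 0.310.

31.0%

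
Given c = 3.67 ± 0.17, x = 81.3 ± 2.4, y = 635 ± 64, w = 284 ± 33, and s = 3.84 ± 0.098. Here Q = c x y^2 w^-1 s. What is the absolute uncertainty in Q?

Each factor contributes (exponent × relative error)² to (δQ/Q)²:
  (1·δc/c)² = (1×0.0463)² = 0.00215;  (1·δx/x)² = (1×0.0295)² = 0.000871;  (2·δy/y)² = (2×0.101)² = 0.0406;  (-1·δw/w)² = (-1×0.116)² = 0.0135;  (1·δs/s)² = (1×0.0255)² = 0.000651
δQ/Q = √(0.0578) = 0.240
Q = 1.63e+06, so δQ = 0.240 × 1.63e+06 = 3.91e+05.

3.91e+05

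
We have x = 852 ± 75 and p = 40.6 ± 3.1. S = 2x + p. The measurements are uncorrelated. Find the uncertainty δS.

Absolute uncertainties add in quadrature for a linear combination:
  (2·δx)² = 22500;  (δp)² = 9.61
δS = √(22500) = 150

150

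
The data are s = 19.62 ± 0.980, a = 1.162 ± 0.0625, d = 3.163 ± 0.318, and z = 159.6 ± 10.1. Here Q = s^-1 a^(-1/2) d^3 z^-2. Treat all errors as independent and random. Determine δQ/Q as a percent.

33.2%

Products/powers → add relative errors in quadrature, weighted by exponent:
  (-1·δs/s)² = (-1×0.0499)² = 0.00249;  (−½·δa/a)² = (-0.5×0.0538)² = 0.000723;  (3·δd/d)² = (3×0.101)² = 0.0910;  (-2·δz/z)² = (-2×0.0633)² = 0.0160
δQ/Q = √(0.110) = 0.332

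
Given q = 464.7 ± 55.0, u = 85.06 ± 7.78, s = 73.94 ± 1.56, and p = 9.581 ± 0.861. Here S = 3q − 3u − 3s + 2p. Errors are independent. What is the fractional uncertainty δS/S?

0.178

S is a linear combination, so absolute uncertainties add in quadrature:
  (3·δq)² = 27200;  (3·δu)² = 545;  (3·δs)² = 21.9;  (2·δp)² = 2.97
δS = √(27800) = 167
S = 936.3, so δS/S = 167/936.3 = 0.178.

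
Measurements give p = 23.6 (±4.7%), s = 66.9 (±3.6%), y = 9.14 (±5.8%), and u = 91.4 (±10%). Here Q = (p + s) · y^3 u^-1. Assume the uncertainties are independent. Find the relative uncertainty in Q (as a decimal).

Let w = p + s = 90.5. δw = √(δp² + δs²) = √(1.23 + 5.80) = 2.65, so δw/w = 0.0293.
Q is then a monomial in w, y, u:
δQ/Q = √((δw/w)² + (3·δy/y)² + (-1·δu/u)²) = √(0.000858 + 0.0303 + 0.0100) = 0.203

0.203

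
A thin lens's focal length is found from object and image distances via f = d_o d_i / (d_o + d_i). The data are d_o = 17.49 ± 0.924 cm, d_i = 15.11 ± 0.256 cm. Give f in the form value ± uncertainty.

8.107 ± 0.212 cm

∂f/∂d_o = (d_i/(d_o+d_i))² = 0.215;  ∂f/∂d_i = (d_o/(d_o+d_i))² = 0.288
δf = √((∂f/∂d_o · δd_o)² + (∂f/∂d_i · δd_i)²) = √(0.0394 + 0.00543) = 0.212 cm
f = 8.107 cm.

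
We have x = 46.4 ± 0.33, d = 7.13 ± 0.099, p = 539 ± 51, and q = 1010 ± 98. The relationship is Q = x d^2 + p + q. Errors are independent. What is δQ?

Let w = x·d^2 = 2360. δw/w = √((1·δx/x)² + (2·δd/d)²) = √(5.06e-05 + 0.000771) = 0.0287, so δw = 67.6.
Q = w + p + q: δQ = √(δw² + δp² + δq²) = √(4570 + 2600 + 9600) = 130

130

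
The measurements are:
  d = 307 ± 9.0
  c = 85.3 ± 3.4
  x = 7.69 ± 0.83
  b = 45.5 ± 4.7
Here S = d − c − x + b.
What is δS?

S is a linear combination, so absolute uncertainties add in quadrature:
  (δd)² = 81.0;  (δc)² = 11.6;  (δx)² = 0.689;  (δb)² = 22.1
δS = √(115) = 10.7

10.7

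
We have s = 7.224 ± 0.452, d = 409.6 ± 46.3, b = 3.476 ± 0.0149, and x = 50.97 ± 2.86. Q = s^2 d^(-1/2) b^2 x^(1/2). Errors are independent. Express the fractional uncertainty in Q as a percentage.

14.0%

Relative error in a monomial: (δQ/Q)² = Σ (nᵢ · δxᵢ/xᵢ)².
  (2·δs/s)² = (2×0.0626)² = 0.0157;  (−½·δd/d)² = (-0.5×0.113)² = 0.00319;  (2·δb/b)² = (2×0.00429)² = 7.35e-05;  (½·δx/x)² = (0.5×0.0561)² = 0.000787
δQ/Q = √(0.0197) = 0.140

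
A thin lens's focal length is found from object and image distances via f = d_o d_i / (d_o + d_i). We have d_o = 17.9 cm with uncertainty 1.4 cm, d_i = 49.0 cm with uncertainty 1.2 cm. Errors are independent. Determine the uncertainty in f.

0.756 cm

∂f/∂d_o = (d_i/(d_o+d_i))² = 0.536;  ∂f/∂d_i = (d_o/(d_o+d_i))² = 0.0716
δf = √((∂f/∂d_o · δd_o)² + (∂f/∂d_i · δd_i)²) = √(0.564 + 0.00738) = 0.756 cm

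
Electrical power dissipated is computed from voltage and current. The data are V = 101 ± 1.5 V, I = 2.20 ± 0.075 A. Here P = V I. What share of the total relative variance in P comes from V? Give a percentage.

16.0%

(δP/P)² = (1·δV/V)² + (1·δI/I)²
  V term: (1×0.0149)² = 0.000221
  I term: (1×0.0341)² = 0.00116
Total = 0.00138. Share from V = 0.000221/0.00138 = 0.160.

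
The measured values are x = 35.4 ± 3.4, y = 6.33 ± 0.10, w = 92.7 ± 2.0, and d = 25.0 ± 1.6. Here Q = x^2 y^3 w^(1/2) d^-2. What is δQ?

Q is a product of powers, so relative uncertainties combine in quadrature:
  (2·δx/x)² = (2×0.0960)² = 0.0369;  (3·δy/y)² = (3×0.0158)² = 0.00225;  (½·δw/w)² = (0.5×0.0216)² = 0.000116;  (-2·δd/d)² = (-2×0.0640)² = 0.0164
δQ/Q = √(0.0556) = 0.236
Q = 4900, so δQ = 0.236 × 4900 = 1160.

1160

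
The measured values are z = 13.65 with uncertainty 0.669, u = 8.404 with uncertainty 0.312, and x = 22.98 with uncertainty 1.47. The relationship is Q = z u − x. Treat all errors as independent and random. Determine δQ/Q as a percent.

Let p = z·u = 114.7. δp/p = √((1·δz/z)² + (1·δu/u)²) = √(0.00240 + 0.00138) = 0.0615, so δp = 7.05.
Q = p − x: δQ = √(δp² + δx²) = √(49.7 + 2.16) = 7.20
Q = 91.73, so δQ/Q = 7.20/91.73 = 0.0785.

7.85%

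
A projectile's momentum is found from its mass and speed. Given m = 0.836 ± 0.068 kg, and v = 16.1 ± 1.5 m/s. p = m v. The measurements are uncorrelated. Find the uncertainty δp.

1.66 kg·m/s

Since p is a product/quotient, work with relative uncertainties:
  (1·δm/m)² = (1×0.0813)² = 0.00662;  (1·δv/v)² = (1×0.0932)² = 0.00868
δp/p = √(0.0153) = 0.124
p = 13.5 kg·m/s, so δp = 0.124 × 13.5 = 1.66 kg·m/s.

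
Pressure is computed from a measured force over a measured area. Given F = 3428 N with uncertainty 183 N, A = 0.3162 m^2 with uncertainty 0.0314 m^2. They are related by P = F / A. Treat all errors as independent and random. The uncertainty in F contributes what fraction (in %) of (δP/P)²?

(δP/P)² = (1·δF/F)² + (-1·δA/A)²
  F term: (1×0.0534)² = 0.00285
  A term: (-1×0.0993)² = 0.00986
Total = 0.0127. Share from F = 0.00285/0.0127 = 0.224.

22.4%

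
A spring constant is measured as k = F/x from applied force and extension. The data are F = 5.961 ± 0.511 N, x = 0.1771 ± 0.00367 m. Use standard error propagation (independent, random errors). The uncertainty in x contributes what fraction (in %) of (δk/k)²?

5.52%

(δk/k)² = (1·δF/F)² + (-1·δx/x)²
  F term: (1×0.0857)² = 0.00735
  x term: (-1×0.0207)² = 0.000429
Total = 0.00778. Share from x = 0.000429/0.00778 = 0.0552.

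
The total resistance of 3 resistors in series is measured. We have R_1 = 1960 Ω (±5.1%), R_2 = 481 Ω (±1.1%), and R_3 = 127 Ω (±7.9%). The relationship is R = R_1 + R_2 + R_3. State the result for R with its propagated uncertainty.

2570 ± 101 Ω

Each term contributes (cᵢ δxᵢ)² to (δR)²:
  (δR_1)² = 9990;  (δR_2)² = 28.0;  (δR_3)² = 101
δR = √(10100) = 101 Ω
R = 2570 Ω.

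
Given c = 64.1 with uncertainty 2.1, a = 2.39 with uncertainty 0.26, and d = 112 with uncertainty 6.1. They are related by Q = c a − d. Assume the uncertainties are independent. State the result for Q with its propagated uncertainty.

Let p = c·a = 153. δp/p = √((1·δc/c)² + (1·δa/a)²) = √(0.00107 + 0.0118) = 0.114, so δp = 17.4.
Q = p − d: δQ = √(δp² + δd²) = √(303 + 37.2) = 18.4
Q = 41.2.

41.2 ± 18.4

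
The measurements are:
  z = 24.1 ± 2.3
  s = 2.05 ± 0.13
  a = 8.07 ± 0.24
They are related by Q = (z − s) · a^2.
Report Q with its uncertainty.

Let u = z − s = 22.1. δu = √(δz² + δs²) = √(5.29 + 0.0169) = 2.30, so δu/u = 0.104.
Q is then a monomial in u, a:
δQ/Q = √((δu/u)² + (2·δa/a)²) = √(0.0109 + 0.00354) = 0.120
Q = 1440, so δQ = 0.120 × 1440 = 173.

1440 ± 173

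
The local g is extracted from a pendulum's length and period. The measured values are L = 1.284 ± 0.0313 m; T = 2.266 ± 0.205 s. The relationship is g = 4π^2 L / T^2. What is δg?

g is a product of powers, so relative uncertainties combine in quadrature:
  (1·δL/L)² = (1×0.0244)² = 0.000594;  (-2·δT/T)² = (-2×0.0905)² = 0.0327
δg/g = √(0.0333) = 0.183
g = 9.872 m/s^2, so δg = 0.183 × 9.872 = 1.80 m/s^2.

1.80 m/s^2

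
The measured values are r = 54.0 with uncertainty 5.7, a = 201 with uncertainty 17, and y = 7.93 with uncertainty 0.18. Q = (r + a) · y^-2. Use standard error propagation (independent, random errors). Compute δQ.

0.339

Let u = r + a = 255. δu = √(δr² + δa²) = √(32.5 + 289) = 17.9, so δu/u = 0.0703.
Q is then a monomial in u, y:
δQ/Q = √((δu/u)² + (-2·δy/y)²) = √(0.00494 + 0.00206) = 0.0837
Q = 4.06, so δQ = 0.0837 × 4.06 = 0.339.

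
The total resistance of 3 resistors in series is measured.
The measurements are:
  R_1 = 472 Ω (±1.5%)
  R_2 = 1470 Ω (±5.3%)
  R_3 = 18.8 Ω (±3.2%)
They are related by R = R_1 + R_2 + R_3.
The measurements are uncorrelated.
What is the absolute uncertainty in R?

78.2 Ω

For a sum/difference, combine absolute errors in quadrature:
  (δR_1)² = 50.1;  (δR_2)² = 6070;  (δR_3)² = 0.362
δR = √(6120) = 78.2 Ω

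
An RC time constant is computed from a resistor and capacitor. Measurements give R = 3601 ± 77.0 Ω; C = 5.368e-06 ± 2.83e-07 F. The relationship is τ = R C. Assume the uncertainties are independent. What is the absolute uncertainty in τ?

0.00110 s

Since τ is a product/quotient, work with relative uncertainties:
  (1·δR/R)² = (1×0.0214)² = 0.000457;  (1·δC/C)² = (1×0.0527)² = 0.00278
δτ/τ = √(0.00324) = 0.0569
τ = 0.01933 s, so δτ = 0.0569 × 0.01933 = 0.00110 s.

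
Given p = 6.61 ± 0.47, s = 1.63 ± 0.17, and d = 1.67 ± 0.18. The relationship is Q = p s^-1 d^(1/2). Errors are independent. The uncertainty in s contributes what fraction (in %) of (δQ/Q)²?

57.7%

(δQ/Q)² = (1·δp/p)² + (-1·δs/s)² + (½·δd/d)²
  p term: (1×0.0711)² = 0.00506
  s term: (-1×0.104)² = 0.0109
  d term: (0.5×0.108)² = 0.00290
Total = 0.0188. Share from s = 0.0109/0.0188 = 0.577.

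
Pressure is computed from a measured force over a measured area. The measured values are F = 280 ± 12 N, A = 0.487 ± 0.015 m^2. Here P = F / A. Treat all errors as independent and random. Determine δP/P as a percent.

5.28%

Products/powers → add relative errors in quadrature, weighted by exponent:
  (1·δF/F)² = (1×0.0429)² = 0.00184;  (-1·δA/A)² = (-1×0.0308)² = 0.000949
δP/P = √(0.00279) = 0.0528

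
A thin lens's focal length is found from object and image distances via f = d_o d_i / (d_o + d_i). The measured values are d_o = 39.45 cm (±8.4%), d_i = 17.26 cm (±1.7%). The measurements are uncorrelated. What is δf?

∂f/∂d_o = (d_i/(d_o+d_i))² = 0.0926;  ∂f/∂d_i = (d_o/(d_o+d_i))² = 0.484
δf = √((∂f/∂d_o · δd_o)² + (∂f/∂d_i · δd_i)²) = √(0.0942 + 0.0202) = 0.338 cm

0.338 cm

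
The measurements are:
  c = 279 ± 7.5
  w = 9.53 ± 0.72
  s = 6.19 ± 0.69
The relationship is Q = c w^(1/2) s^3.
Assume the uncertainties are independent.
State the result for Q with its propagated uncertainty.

(2.04 ± 0.690) × 10^5

Relative error in a monomial: (δQ/Q)² = Σ (nᵢ · δxᵢ/xᵢ)².
  (1·δc/c)² = (1×0.0269)² = 0.000723;  (½·δw/w)² = (0.5×0.0756)² = 0.00143;  (3·δs/s)² = (3×0.111)² = 0.112
δQ/Q = √(0.114) = 0.338
Q = 2.04e+05, so δQ = 0.338 × 2.04e+05 = 69000.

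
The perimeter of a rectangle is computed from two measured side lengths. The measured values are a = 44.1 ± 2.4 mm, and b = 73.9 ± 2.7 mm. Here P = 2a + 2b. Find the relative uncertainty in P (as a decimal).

Absolute uncertainties add in quadrature for a linear combination:
  (2·δa)² = 23.0;  (2·δb)² = 29.2
δP = √(52.2) = 7.22 mm
P = 236 mm, so δP/P = 7.22/236 = 0.0306.

0.0306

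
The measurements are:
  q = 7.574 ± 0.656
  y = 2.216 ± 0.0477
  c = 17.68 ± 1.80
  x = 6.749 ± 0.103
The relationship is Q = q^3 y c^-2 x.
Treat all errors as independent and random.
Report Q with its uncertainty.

Each factor contributes (exponent × relative error)² to (δQ/Q)²:
  (3·δq/q)² = (3×0.0866)² = 0.0675;  (1·δy/y)² = (1×0.0215)² = 0.000463;  (-2·δc/c)² = (-2×0.102)² = 0.0415;  (1·δx/x)² = (1×0.0153)² = 0.000233
δQ/Q = √(0.110) = 0.331
Q = 20.79, so δQ = 0.331 × 20.79 = 6.88.

20.79 ± 6.88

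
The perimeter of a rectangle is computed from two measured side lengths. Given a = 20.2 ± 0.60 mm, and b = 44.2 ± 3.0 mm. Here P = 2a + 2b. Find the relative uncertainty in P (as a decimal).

0.0475

Each term contributes (cᵢ δxᵢ)² to (δP)²:
  (2·δa)² = 1.44;  (2·δb)² = 36.0
δP = √(37.4) = 6.12 mm
P = 129 mm, so δP/P = 6.12/129 = 0.0475.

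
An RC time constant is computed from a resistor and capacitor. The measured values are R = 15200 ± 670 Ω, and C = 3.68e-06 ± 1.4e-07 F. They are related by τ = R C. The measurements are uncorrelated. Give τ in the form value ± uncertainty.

0.0559 ± 0.00326 s

Relative error in a monomial: (δτ/τ)² = Σ (nᵢ · δxᵢ/xᵢ)².
  (1·δR/R)² = (1×0.0441)² = 0.00194;  (1·δC/C)² = (1×0.0380)² = 0.00145
δτ/τ = √(0.00339) = 0.0582
τ = 0.0559 s, so δτ = 0.0582 × 0.0559 = 0.00326 s.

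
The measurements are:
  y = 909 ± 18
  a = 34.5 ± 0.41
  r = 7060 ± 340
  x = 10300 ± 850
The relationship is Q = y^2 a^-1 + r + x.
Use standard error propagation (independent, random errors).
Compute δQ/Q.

0.0326

Let p = y^2·a^-1 = 24000. δp/p = √((2·δy/y)² + (-1·δa/a)²) = √(0.00157 + 0.000141) = 0.0413, so δp = 990.
Q = p + r + x: δQ = √(δp² + δr² + δx²) = √(9.81e+05 + 1.16e+05 + 7.22e+05) = 1350
Q = 41300, so δQ/Q = 1350/41300 = 0.0326.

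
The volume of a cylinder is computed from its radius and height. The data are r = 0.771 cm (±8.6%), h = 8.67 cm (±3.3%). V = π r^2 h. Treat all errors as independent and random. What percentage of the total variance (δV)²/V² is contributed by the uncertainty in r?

96.4%

(δV/V)² = (2·δr/r)² + (1·δh/h)²
  r term: (2×0.0860)² = 0.0296
  h term: (1×0.0330)² = 0.00109
Total = 0.0307. Share from r = 0.0296/0.0307 = 0.964.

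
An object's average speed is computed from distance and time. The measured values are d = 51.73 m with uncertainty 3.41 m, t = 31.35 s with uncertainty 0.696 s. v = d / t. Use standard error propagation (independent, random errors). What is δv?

0.115 m/s

For a monomial v ∝ d, t^-1, fractional errors add in quadrature:
  (1·δd/d)² = (1×0.0659)² = 0.00435;  (-1·δt/t)² = (-1×0.0222)² = 0.000493
δv/v = √(0.00484) = 0.0696
v = 1.650 m/s, so δv = 0.0696 × 1.650 = 0.115 m/s.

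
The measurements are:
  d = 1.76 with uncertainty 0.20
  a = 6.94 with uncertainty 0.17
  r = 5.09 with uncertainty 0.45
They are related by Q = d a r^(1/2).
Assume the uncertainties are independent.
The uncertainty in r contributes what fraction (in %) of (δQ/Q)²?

12.6%

(δQ/Q)² = (1·δd/d)² + (1·δa/a)² + (½·δr/r)²
  d term: (1×0.114)² = 0.0129
  a term: (1×0.0245)² = 0.000600
  r term: (0.5×0.0884)² = 0.00195
Total = 0.0155. Share from r = 0.00195/0.0155 = 0.126.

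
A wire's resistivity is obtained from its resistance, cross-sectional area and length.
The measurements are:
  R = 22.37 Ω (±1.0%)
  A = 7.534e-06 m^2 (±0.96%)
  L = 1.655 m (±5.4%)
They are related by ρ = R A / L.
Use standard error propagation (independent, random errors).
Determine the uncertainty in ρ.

Each factor contributes (exponent × relative error)² to (δρ/ρ)²:
  (1·δR/R)² = (1×0.0100)² = 0.000100;  (1·δA/A)² = (1×0.00960)² = 9.22e-05;  (-1·δL/L)² = (-1×0.0540)² = 0.00292
δρ/ρ = √(0.00311) = 0.0558
ρ = 0.0001018 Ω·m, so δρ = 0.0558 × 0.0001018 = 5.68e-06 Ω·m.

5.68e-06 Ω·m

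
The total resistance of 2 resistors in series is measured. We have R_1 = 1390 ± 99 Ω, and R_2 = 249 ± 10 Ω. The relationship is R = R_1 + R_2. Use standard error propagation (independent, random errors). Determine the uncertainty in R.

99.5 Ω

R is a linear combination, so absolute uncertainties add in quadrature:
  (δR_1)² = 9800;  (δR_2)² = 100
δR = √(9900) = 99.5 Ω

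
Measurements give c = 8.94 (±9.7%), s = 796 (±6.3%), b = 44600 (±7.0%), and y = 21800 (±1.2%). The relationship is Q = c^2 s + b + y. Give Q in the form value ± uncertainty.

(1.30 ± 0.133) × 10^5

Let p = c^2·s = 63600. δp/p = √((2·δc/c)² + (1·δs/s)²) = √(0.0376 + 0.00397) = 0.204, so δp = 13000.
Q = p + b + y: δQ = √(δp² + δb² + δy²) = √(1.68e+08 + 9.75e+06 + 68400) = 13300
Q = 1.3e+05.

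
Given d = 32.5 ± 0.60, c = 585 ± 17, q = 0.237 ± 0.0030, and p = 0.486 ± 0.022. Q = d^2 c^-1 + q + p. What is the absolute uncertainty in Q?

Let w = d^2·c^-1 = 1.81. δw/w = √((2·δd/d)² + (-1·δc/c)²) = √(0.00136 + 0.000844) = 0.0470, so δw = 0.0848.
Q = w + q + p: δQ = √(δw² + δq² + δp²) = √(0.00720 + 9e-06 + 0.000484) = 0.0877

0.0877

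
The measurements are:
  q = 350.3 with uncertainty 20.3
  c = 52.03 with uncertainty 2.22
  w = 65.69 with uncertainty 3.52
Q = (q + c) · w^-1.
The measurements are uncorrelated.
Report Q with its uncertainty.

Let u = q + c = 402.3. δu = √(δq² + δc²) = √(412 + 4.93) = 20.4, so δu/u = 0.0508.
Q is then a monomial in u, w:
δQ/Q = √((δu/u)² + (-1·δw/w)²) = √(0.00258 + 0.00287) = 0.0738
Q = 6.125, so δQ = 0.0738 × 6.125 = 0.452.

6.125 ± 0.452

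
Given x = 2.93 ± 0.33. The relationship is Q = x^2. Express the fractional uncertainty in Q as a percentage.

For a monomial Q ∝ x^2, fractional errors add in quadrature:
  (2·δx/x)² = (2×0.113)² = 0.0507
δQ/Q = √(0.0507) = 0.225

22.5%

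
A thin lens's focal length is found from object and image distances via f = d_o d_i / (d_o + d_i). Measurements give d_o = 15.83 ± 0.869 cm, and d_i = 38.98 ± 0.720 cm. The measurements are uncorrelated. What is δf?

∂f/∂d_o = (d_i/(d_o+d_i))² = 0.506;  ∂f/∂d_i = (d_o/(d_o+d_i))² = 0.0834
δf = √((∂f/∂d_o · δd_o)² + (∂f/∂d_i · δd_i)²) = √(0.193 + 0.00361) = 0.444 cm

0.444 cm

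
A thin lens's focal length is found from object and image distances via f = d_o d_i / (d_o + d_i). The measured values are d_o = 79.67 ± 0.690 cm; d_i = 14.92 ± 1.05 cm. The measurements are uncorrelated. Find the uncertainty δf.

0.745 cm

∂f/∂d_o = (d_i/(d_o+d_i))² = 0.0249;  ∂f/∂d_i = (d_o/(d_o+d_i))² = 0.709
δf = √((∂f/∂d_o · δd_o)² + (∂f/∂d_i · δd_i)²) = √(0.000295 + 0.555) = 0.745 cm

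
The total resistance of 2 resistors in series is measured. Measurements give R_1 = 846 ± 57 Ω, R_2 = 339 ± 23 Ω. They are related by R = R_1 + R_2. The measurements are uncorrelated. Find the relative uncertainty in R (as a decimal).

0.0519

Sums and differences: (δR)² = Σ (cᵢ δxᵢ)².
  (δR_1)² = 3250;  (δR_2)² = 529
δR = √(3780) = 61.5 Ω
R = 1180 Ω, so δR/R = 61.5/1180 = 0.0519.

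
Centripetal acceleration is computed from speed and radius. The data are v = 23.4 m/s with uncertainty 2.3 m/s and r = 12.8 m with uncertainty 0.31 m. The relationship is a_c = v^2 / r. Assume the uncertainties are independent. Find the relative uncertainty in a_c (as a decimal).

Since a_c is a product/quotient, work with relative uncertainties:
  (2·δv/v)² = (2×0.0983)² = 0.0386;  (-1·δr/r)² = (-1×0.0242)² = 0.000587
δa_c/a_c = √(0.0392) = 0.198

0.198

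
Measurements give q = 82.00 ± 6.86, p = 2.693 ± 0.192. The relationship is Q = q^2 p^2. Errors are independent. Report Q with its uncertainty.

Each factor contributes (exponent × relative error)² to (δQ/Q)²:
  (2·δq/q)² = (2×0.0837)² = 0.0280;  (2·δp/p)² = (2×0.0713)² = 0.0203
δQ/Q = √(0.0483) = 0.220
Q = 48760, so δQ = 0.220 × 48760 = 10700.

48760 ± 10700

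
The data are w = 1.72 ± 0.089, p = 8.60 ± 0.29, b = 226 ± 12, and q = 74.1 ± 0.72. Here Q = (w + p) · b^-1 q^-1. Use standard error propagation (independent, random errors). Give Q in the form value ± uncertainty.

(6.16 ± 0.379) × 10^-4

Let u = w + p = 10.3. δu = √(δw² + δp²) = √(0.00792 + 0.0841) = 0.303, so δu/u = 0.0294.
Q is then a monomial in u, b, q:
δQ/Q = √((δu/u)² + (-1·δb/b)² + (-1·δq/q)²) = √(0.000864 + 0.00282 + 9.44e-05) = 0.0615
Q = 0.000616, so δQ = 0.0615 × 0.000616 = 3.79e-05.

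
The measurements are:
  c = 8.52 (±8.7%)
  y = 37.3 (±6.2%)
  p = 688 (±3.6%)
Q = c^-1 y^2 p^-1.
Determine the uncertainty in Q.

Relative error in a monomial: (δQ/Q)² = Σ (nᵢ · δxᵢ/xᵢ)².
  (-1·δc/c)² = (-1×0.0870)² = 0.00757;  (2·δy/y)² = (2×0.0620)² = 0.0154;  (-1·δp/p)² = (-1×0.0360)² = 0.00130
δQ/Q = √(0.0242) = 0.156
Q = 0.237, so δQ = 0.156 × 0.237 = 0.0370.

0.0370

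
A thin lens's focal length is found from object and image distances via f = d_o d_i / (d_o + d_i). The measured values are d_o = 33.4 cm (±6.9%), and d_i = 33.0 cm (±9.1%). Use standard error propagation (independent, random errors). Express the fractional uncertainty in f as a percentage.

5.72%

∂f/∂d_o = (d_i/(d_o+d_i))² = 0.247;  ∂f/∂d_i = (d_o/(d_o+d_i))² = 0.253
δf = √((∂f/∂d_o · δd_o)² + (∂f/∂d_i · δd_i)²) = √(0.324 + 0.577) = 0.949 cm
f = 16.6 cm, so δf/f = 0.949/16.6 = 0.0572.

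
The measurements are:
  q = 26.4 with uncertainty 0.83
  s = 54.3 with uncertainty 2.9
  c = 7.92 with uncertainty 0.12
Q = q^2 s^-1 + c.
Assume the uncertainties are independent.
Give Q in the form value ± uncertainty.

20.8 ± 1.07

Let p = q^2·s^-1 = 12.8. δp/p = √((2·δq/q)² + (-1·δs/s)²) = √(0.00395 + 0.00285) = 0.0825, so δp = 1.06.
Q = p + c: δQ = √(δp² + δc²) = √(1.12 + 0.0144) = 1.07
Q = 20.8.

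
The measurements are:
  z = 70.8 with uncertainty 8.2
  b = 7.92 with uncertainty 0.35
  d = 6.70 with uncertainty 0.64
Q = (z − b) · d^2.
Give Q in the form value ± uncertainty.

Let u = z − b = 62.9. δu = √(δz² + δb²) = √(67.2 + 0.122) = 8.21, so δu/u = 0.131.
Q is then a monomial in u, d:
δQ/Q = √((δu/u)² + (2·δd/d)²) = √(0.0170 + 0.0365) = 0.231
Q = 2820, so δQ = 0.231 × 2820 = 653.

2820 ± 653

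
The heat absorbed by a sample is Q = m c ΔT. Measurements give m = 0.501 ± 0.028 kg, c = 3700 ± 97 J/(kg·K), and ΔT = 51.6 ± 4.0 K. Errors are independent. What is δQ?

9480 J

Products/powers → add relative errors in quadrature, weighted by exponent:
  (1·δm/m)² = (1×0.0559)² = 0.00312;  (1·δc/c)² = (1×0.0262)² = 0.000687;  (1·δΔT/ΔT)² = (1×0.0775)² = 0.00601
δQ/Q = √(0.00982) = 0.0991
Q = 95700 J, so δQ = 0.0991 × 95700 = 9480 J.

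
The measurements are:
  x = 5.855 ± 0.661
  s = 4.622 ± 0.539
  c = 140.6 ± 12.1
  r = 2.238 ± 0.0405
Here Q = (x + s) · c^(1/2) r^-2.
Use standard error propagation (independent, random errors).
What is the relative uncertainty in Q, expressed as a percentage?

9.89%

Let u = x + s = 10.48. δu = √(δx² + δs²) = √(0.437 + 0.291) = 0.853, so δu/u = 0.0814.
Q is then a monomial in u, c, r:
δQ/Q = √((δu/u)² + (½·δc/c)² + (-2·δr/r)²) = √(0.00663 + 0.00185 + 0.00131) = 0.0989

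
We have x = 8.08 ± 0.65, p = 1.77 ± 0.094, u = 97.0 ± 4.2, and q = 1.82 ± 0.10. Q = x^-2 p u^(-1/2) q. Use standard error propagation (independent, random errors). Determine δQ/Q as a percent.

Each factor contributes (exponent × relative error)² to (δQ/Q)²:
  (-2·δx/x)² = (-2×0.0804)² = 0.0259;  (1·δp/p)² = (1×0.0531)² = 0.00282;  (−½·δu/u)² = (-0.5×0.0433)² = 0.000469;  (1·δq/q)² = (1×0.0549)² = 0.00302
δQ/Q = √(0.0322) = 0.179

17.9%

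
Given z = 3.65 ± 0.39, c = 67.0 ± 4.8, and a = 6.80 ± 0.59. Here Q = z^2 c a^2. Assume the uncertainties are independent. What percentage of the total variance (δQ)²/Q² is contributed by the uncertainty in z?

56.4%

(δQ/Q)² = (2·δz/z)² + (1·δc/c)² + (2·δa/a)²
  z term: (2×0.107)² = 0.0457
  c term: (1×0.0716)² = 0.00513
  a term: (2×0.0868)² = 0.0301
Total = 0.0809. Share from z = 0.0457/0.0809 = 0.564.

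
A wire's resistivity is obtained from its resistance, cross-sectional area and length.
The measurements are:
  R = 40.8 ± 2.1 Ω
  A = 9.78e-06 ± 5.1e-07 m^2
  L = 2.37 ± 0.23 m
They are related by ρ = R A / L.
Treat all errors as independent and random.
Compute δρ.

ρ is a product of powers, so relative uncertainties combine in quadrature:
  (1·δR/R)² = (1×0.0515)² = 0.00265;  (1·δA/A)² = (1×0.0521)² = 0.00272;  (-1·δL/L)² = (-1×0.0970)² = 0.00942
δρ/ρ = √(0.0148) = 0.122
ρ = 0.000168 Ω·m, so δρ = 0.122 × 0.000168 = 2.05e-05 Ω·m.

2.05e-05 Ω·m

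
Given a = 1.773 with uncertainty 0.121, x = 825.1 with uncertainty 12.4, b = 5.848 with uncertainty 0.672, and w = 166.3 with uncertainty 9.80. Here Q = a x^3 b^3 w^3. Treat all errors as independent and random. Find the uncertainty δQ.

Relative error in a monomial: (δQ/Q)² = Σ (nᵢ · δxᵢ/xᵢ)².
  (1·δa/a)² = (1×0.0682)² = 0.00466;  (3·δx/x)² = (3×0.0150)² = 0.00203;  (3·δb/b)² = (3×0.115)² = 0.119;  (3·δw/w)² = (3×0.0589)² = 0.0313
δQ/Q = √(0.157) = 0.396
Q = 9.161e+17, so δQ = 0.396 × 9.161e+17 = 3.63e+17.

3.63e+17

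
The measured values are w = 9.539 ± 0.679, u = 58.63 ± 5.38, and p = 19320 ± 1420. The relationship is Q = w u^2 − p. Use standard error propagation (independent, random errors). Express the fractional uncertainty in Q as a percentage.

49.1%

Let h = w·u^2 = 32790. δh/h = √((1·δw/w)² + (2·δu/u)²) = √(0.00507 + 0.0337) = 0.197, so δh = 6450.
Q = h − p: δQ = √(δh² + δp²) = √(4.17e+07 + 2.02e+06) = 6610
Q = 13470, so δQ/Q = 6610/13470 = 0.491.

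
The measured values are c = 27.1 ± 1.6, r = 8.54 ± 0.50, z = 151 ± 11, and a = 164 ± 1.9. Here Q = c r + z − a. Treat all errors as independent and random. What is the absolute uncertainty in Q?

Let p = c·r = 231. δp/p = √((1·δc/c)² + (1·δr/r)²) = √(0.00349 + 0.00343) = 0.0831, so δp = 19.2.
Q = p + z − a: δQ = √(δp² + δz² + δa²) = √(370 + 121 + 3.61) = 22.2

22.2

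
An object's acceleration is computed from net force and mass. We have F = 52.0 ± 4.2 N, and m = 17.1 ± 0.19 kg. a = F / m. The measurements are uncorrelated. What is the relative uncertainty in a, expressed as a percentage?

Since a is a product/quotient, work with relative uncertainties:
  (1·δF/F)² = (1×0.0808)² = 0.00652;  (-1·δm/m)² = (-1×0.0111)² = 0.000123
δa/a = √(0.00665) = 0.0815

8.15%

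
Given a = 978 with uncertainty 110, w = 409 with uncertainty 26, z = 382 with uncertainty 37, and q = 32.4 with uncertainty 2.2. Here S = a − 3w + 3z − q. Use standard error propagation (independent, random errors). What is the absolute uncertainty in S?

175

For a sum/difference, combine absolute errors in quadrature:
  (δa)² = 12100;  (3·δw)² = 6080;  (3·δz)² = 12300;  (δq)² = 4.84
δS = √(30500) = 175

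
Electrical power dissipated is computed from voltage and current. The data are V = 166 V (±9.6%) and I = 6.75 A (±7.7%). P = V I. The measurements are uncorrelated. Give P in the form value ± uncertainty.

1120 ± 138 W

P is a product of powers, so relative uncertainties combine in quadrature:
  (1·δV/V)² = (1×0.0960)² = 0.00922;  (1·δI/I)² = (1×0.0770)² = 0.00593
δP/P = √(0.0151) = 0.123
P = 1120 W, so δP = 0.123 × 1120 = 138 W.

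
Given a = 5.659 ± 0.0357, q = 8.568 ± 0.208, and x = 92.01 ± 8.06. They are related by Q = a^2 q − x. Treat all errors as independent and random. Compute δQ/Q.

Let p = a^2·q = 274.4. δp/p = √((2·δa/a)² + (1·δq/q)²) = √(0.000159 + 0.000589) = 0.0274, so δp = 7.51.
Q = p − x: δQ = √(δp² + δx²) = √(56.4 + 65.0) = 11.0
Q = 182.4, so δQ/Q = 11.0/182.4 = 0.0604.

0.0604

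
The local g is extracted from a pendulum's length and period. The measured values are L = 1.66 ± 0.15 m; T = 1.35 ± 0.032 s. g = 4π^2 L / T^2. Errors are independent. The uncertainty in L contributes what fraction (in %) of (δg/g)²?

78.4%

(δg/g)² = (1·δL/L)² + (-2·δT/T)²
  L term: (1×0.0904)² = 0.00817
  T term: (-2×0.0237)² = 0.00225
Total = 0.0104. Share from L = 0.00817/0.0104 = 0.784.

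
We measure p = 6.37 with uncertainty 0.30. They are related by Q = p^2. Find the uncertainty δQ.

3.82

Q ∝ p^2, so δQ/Q = |2| · δp/p = 2 × 0.0471 = 0.0942.
Q = 40.6, so δQ = 0.0942 × 40.6 = 3.82.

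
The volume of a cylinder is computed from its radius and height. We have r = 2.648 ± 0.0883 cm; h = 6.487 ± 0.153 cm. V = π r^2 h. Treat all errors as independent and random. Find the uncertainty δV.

Each factor contributes (exponent × relative error)² to (δV/V)²:
  (2·δr/r)² = (2×0.0333)² = 0.00445;  (1·δh/h)² = (1×0.0236)² = 0.000556
δV/V = √(0.00500) = 0.0707
V = 142.9 cm^3, so δV = 0.0707 × 142.9 = 10.1 cm^3.

10.1 cm^3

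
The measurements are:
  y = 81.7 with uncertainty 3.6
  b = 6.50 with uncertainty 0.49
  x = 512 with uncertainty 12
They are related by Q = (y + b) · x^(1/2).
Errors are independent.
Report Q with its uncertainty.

2000 ± 85.5

Let u = y + b = 88.2. δu = √(δy² + δb²) = √(13.0 + 0.240) = 3.63, so δu/u = 0.0412.
Q is then a monomial in u, x:
δQ/Q = √((δu/u)² + (½·δx/x)²) = √(0.00170 + 0.000137) = 0.0428
Q = 2000, so δQ = 0.0428 × 2000 = 85.5.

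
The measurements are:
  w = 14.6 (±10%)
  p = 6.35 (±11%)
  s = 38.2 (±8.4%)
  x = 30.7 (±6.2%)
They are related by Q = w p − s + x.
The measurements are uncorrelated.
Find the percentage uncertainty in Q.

16.8%

Let h = w·p = 92.7. δh/h = √((1·δw/w)² + (1·δp/p)²) = √(0.0100 + 0.0121) = 0.149, so δh = 13.8.
Q = h − s + x: δQ = √(δh² + δs² + δx²) = √(190 + 10.3 + 3.62) = 14.3
Q = 85.2, so δQ/Q = 14.3/85.2 = 0.168.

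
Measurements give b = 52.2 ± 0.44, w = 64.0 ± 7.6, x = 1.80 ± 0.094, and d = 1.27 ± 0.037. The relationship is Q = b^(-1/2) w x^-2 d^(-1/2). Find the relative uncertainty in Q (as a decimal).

Q is a product of powers, so relative uncertainties combine in quadrature:
  (−½·δb/b)² = (-0.5×0.00843)² = 1.78e-05;  (1·δw/w)² = (1×0.119)² = 0.0141;  (-2·δx/x)² = (-2×0.0522)² = 0.0109;  (−½·δd/d)² = (-0.5×0.0291)² = 0.000212
δQ/Q = √(0.0252) = 0.159

0.159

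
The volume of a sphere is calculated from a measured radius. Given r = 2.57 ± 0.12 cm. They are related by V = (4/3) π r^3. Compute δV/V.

0.140

Relative error in a monomial: (δV/V)² = Σ (nᵢ · δxᵢ/xᵢ)².
  (3·δr/r)² = (3×0.0467)² = 0.0196
δV/V = √(0.0196) = 0.140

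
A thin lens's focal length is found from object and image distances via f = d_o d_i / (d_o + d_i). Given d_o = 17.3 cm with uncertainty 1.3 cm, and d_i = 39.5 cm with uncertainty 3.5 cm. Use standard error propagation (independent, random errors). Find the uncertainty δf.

0.708 cm

∂f/∂d_o = (d_i/(d_o+d_i))² = 0.484;  ∂f/∂d_i = (d_o/(d_o+d_i))² = 0.0928
δf = √((∂f/∂d_o · δd_o)² + (∂f/∂d_i · δd_i)²) = √(0.395 + 0.105) = 0.708 cm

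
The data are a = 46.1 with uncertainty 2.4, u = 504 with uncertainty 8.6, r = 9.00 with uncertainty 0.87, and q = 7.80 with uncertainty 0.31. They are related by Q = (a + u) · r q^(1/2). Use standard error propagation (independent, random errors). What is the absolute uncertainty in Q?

Let w = a + u = 550. δw = √(δa² + δu²) = √(5.76 + 74.0) = 8.93, so δw/w = 0.0162.
Q is then a monomial in w, r, q:
δQ/Q = √((δw/w)² + (1·δr/r)² + (½·δq/q)²) = √(0.000263 + 0.00934 + 0.000395) = 0.100
Q = 13800, so δQ = 0.100 × 13800 = 1380.

1380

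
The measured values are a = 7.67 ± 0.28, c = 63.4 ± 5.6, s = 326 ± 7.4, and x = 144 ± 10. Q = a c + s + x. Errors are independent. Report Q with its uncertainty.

Let p = a·c = 486. δp/p = √((1·δa/a)² + (1·δc/c)²) = √(0.00133 + 0.00780) = 0.0956, so δp = 46.5.
Q = p + s + x: δQ = √(δp² + δs² + δx²) = √(2160 + 54.8 + 100) = 48.1
Q = 956.

956 ± 48.1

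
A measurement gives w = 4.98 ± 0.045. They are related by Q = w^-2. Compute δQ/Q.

0.0181

Q ∝ w^-2, so δQ/Q = |-2| · δw/w = 2 × 0.00904 = 0.0181.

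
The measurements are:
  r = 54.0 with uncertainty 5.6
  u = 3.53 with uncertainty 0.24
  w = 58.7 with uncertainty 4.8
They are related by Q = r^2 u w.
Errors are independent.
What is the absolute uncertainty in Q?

1.41e+05

Relative error in a monomial: (δQ/Q)² = Σ (nᵢ · δxᵢ/xᵢ)².
  (2·δr/r)² = (2×0.104)² = 0.0430;  (1·δu/u)² = (1×0.0680)² = 0.00462;  (1·δw/w)² = (1×0.0818)² = 0.00669
δQ/Q = √(0.0543) = 0.233
Q = 6.04e+05, so δQ = 0.233 × 6.04e+05 = 1.41e+05.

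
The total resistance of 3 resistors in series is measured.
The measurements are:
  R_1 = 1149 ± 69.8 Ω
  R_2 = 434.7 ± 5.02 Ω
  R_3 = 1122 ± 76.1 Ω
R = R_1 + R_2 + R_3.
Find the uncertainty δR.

Each term contributes (cᵢ δxᵢ)² to (δR)²:
  (δR_1)² = 4870;  (δR_2)² = 25.2;  (δR_3)² = 5790
δR = √(10700) = 103 Ω

103 Ω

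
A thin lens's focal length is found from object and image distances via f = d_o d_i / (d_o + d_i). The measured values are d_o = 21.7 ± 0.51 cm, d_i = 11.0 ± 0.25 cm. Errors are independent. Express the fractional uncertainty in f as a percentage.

∂f/∂d_o = (d_i/(d_o+d_i))² = 0.113;  ∂f/∂d_i = (d_o/(d_o+d_i))² = 0.440
δf = √((∂f/∂d_o · δd_o)² + (∂f/∂d_i · δd_i)²) = √(0.00333 + 0.0121) = 0.124 cm
f = 7.30 cm, so δf/f = 0.124/7.30 = 0.0170.

1.70%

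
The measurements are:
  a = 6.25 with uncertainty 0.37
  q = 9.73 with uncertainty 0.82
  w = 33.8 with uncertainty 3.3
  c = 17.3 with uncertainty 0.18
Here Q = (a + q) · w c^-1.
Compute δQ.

Let u = a + q = 16.0. δu = √(δa² + δq²) = √(0.137 + 0.672) = 0.900, so δu/u = 0.0563.
Q is then a monomial in u, w, c:
δQ/Q = √((δu/u)² + (1·δw/w)² + (-1·δc/c)²) = √(0.00317 + 0.00953 + 0.000108) = 0.113
Q = 31.2, so δQ = 0.113 × 31.2 = 3.53.

3.53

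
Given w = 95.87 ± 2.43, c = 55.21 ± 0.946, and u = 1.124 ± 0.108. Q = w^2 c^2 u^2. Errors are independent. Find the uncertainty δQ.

Q is a product of powers, so relative uncertainties combine in quadrature:
  (2·δw/w)² = (2×0.0253)² = 0.00257;  (2·δc/c)² = (2×0.0171)² = 0.00117;  (2·δu/u)² = (2×0.0961)² = 0.0369
δQ/Q = √(0.0407) = 0.202
Q = 3.539e+07, so δQ = 0.202 × 3.539e+07 = 7.14e+06.

7.14e+06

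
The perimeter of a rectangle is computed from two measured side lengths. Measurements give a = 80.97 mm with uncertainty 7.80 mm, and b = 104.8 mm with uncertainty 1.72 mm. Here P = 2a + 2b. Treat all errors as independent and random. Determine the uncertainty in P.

Absolute uncertainties add in quadrature for a linear combination:
  (2·δa)² = 243;  (2·δb)² = 11.8
δP = √(255) = 16.0 mm

16.0 mm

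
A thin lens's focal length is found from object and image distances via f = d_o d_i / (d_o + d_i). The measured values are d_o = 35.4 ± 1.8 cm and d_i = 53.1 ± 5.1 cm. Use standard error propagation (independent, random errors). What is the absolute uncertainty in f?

1.04 cm

∂f/∂d_o = (d_i/(d_o+d_i))² = 0.360;  ∂f/∂d_i = (d_o/(d_o+d_i))² = 0.160
δf = √((∂f/∂d_o · δd_o)² + (∂f/∂d_i · δd_i)²) = √(0.420 + 0.666) = 1.04 cm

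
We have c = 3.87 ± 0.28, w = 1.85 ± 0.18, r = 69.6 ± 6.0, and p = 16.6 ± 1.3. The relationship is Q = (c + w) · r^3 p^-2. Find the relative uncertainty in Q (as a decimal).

0.308

Let u = c + w = 5.72. δu = √(δc² + δw²) = √(0.0784 + 0.0324) = 0.333, so δu/u = 0.0582.
Q is then a monomial in u, r, p:
δQ/Q = √((δu/u)² + (3·δr/r)² + (-2·δp/p)²) = √(0.00339 + 0.0669 + 0.0245) = 0.308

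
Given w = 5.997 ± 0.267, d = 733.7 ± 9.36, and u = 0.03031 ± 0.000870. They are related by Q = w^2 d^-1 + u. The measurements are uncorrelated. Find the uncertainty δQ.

Let p = w^2·d^-1 = 0.04902. δp/p = √((2·δw/w)² + (-1·δd/d)²) = √(0.00793 + 0.000163) = 0.0900, so δp = 0.00441.
Q = p + u: δQ = √(δp² + δu²) = √(1.94e-05 + 7.57e-07) = 0.00449

0.00449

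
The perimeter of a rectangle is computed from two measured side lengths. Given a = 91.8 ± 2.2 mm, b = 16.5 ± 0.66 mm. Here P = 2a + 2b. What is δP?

Absolute uncertainties add in quadrature for a linear combination:
  (2·δa)² = 19.4;  (2·δb)² = 1.74
δP = √(21.1) = 4.59 mm

4.59 mm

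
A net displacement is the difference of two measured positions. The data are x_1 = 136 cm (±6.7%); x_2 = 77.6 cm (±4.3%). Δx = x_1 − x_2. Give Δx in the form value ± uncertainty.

Δx is a linear combination, so absolute uncertainties add in quadrature:
  (δx_1)² = 83.0;  (δx_2)² = 11.1
δΔx = √(94.2) = 9.70 cm
Δx = 58.4 cm.

58.4 ± 9.70 cm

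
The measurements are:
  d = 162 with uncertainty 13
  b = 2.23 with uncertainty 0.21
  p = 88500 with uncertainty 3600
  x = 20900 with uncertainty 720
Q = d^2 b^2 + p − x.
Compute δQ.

Let w = d^2·b^2 = 1.31e+05. δw/w = √((2·δd/d)² + (2·δb/b)²) = √(0.0258 + 0.0355) = 0.247, so δw = 32300.
Q = w + p − x: δQ = √(δw² + δp² + δx²) = √(1.04e+09 + 1.3e+07 + 5.18e+05) = 32500

32500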